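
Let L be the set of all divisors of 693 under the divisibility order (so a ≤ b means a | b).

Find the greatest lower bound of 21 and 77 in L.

7

In the divisibility order, the meet is the greatest common divisor: gcd(21, 77) = 7.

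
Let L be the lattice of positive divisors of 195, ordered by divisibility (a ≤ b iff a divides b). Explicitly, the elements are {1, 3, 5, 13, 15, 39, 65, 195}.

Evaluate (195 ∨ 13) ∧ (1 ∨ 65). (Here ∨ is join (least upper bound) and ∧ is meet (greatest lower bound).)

195 ∨ 13 = 195
1 ∨ 65 = 65
195 ∧ 65 = 65

65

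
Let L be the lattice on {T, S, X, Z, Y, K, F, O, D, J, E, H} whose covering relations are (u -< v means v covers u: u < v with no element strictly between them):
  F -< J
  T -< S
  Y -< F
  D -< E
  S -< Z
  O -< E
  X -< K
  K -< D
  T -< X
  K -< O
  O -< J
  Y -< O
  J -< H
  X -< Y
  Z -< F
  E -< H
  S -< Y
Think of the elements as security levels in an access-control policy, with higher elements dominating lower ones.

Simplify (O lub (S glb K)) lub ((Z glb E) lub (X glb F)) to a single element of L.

S ∧ K = T
O ∨ T = O
Z ∧ E = S
X ∧ F = X
S ∨ X = Y
O ∨ Y = O

O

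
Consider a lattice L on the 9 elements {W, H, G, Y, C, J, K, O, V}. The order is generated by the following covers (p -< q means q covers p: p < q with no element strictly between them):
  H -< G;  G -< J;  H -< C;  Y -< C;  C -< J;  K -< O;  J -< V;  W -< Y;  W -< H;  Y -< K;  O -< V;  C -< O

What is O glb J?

C

Common lower bounds of {O, J}: C, H, W, Y.
The greatest among these is C.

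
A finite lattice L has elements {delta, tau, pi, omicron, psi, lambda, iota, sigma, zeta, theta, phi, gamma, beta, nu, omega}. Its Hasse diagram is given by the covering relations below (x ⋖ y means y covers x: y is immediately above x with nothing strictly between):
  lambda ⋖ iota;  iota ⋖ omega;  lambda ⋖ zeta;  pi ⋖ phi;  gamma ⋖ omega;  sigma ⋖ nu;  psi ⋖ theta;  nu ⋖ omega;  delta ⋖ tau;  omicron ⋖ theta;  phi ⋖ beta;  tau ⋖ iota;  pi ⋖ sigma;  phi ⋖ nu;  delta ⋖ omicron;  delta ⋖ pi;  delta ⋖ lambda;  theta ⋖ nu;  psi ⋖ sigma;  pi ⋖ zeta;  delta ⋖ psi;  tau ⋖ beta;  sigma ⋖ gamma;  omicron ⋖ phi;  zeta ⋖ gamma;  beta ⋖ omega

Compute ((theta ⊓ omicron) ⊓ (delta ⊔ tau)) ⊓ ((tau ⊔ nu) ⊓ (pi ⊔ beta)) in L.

theta ∧ omicron = omicron
delta ∨ tau = tau
omicron ∧ tau = delta
tau ∨ nu = omega
pi ∨ beta = beta
omega ∧ beta = beta
delta ∧ beta = delta

delta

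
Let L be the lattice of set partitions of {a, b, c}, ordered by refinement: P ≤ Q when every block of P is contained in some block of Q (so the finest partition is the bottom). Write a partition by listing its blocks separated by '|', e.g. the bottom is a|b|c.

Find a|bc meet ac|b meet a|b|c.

The meet (common refinement) of a|bc, ac|b, a|b|c intersects blocks pairwise, giving a|b|c.

a|b|c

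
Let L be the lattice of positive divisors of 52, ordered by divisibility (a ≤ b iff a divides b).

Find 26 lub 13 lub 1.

In the divisibility order, the join is the least common multiple: lcm(26, 13, 1) = 26.

26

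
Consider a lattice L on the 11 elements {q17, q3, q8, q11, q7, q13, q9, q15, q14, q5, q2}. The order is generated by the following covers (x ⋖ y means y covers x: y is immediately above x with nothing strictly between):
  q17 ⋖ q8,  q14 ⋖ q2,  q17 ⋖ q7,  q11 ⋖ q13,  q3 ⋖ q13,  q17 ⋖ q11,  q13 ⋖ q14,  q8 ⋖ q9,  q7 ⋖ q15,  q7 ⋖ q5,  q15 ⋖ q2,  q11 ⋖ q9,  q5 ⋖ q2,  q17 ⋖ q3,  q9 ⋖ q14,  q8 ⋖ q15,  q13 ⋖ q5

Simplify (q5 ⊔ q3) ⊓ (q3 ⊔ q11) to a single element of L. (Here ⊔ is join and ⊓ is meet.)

q13

q5 ∨ q3 = q5
q3 ∨ q11 = q13
q5 ∧ q13 = q13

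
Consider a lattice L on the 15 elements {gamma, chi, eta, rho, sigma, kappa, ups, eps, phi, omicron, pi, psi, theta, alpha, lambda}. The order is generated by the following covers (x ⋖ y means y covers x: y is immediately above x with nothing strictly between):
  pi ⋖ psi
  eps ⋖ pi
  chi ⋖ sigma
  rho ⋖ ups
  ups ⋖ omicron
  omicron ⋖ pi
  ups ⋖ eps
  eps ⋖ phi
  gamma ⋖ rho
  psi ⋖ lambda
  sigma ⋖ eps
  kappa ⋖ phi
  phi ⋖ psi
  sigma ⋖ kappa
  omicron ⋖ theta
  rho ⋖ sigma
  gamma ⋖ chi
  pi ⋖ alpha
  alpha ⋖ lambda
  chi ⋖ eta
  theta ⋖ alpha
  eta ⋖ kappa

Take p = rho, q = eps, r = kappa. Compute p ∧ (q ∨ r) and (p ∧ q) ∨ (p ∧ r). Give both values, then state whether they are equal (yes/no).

rho; rho; yes

q ∨ r = phi, so p ∧ (q ∨ r) = rho ∧ phi = rho.
p ∧ q = rho and p ∧ r = rho, so (p ∧ q) ∨ (p ∧ r) = rho ∨ rho = rho.
Equal: yes.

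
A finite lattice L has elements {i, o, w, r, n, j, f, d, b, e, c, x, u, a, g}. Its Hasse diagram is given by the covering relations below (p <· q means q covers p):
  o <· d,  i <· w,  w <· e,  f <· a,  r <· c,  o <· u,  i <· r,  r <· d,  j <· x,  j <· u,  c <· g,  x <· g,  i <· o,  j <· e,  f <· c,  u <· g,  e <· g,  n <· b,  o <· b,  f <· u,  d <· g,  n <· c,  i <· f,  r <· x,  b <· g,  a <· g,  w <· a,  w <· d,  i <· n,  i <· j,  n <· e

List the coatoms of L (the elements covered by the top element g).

The coatoms are exactly the elements covered by g: a, b, c, d, e, u, x.

a, b, c, d, e, u, x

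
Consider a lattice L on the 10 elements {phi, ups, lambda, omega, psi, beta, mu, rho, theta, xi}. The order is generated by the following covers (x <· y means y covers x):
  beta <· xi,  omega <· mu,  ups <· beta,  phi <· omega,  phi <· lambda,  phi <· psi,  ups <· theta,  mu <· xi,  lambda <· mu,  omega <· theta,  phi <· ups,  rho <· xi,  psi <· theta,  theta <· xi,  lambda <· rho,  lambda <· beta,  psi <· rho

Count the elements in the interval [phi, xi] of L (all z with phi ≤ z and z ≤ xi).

10

The interval [phi, xi] = {beta, lambda, mu, omega, phi, psi, rho, theta, ups, xi}, which has 10 elements.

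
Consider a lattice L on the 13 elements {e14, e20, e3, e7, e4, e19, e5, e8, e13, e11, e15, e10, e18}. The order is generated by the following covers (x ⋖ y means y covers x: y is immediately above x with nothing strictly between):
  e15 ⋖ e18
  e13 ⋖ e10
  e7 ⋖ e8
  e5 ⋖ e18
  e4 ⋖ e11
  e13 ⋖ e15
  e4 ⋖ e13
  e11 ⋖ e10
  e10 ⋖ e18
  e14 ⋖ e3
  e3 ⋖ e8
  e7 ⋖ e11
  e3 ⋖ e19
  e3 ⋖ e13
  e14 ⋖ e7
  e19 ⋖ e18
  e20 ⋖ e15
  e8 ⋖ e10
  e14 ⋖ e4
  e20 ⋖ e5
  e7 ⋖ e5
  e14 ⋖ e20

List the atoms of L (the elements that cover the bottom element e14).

e20, e3, e4, e7

The atoms are exactly the elements that cover e14: e20, e3, e4, e7.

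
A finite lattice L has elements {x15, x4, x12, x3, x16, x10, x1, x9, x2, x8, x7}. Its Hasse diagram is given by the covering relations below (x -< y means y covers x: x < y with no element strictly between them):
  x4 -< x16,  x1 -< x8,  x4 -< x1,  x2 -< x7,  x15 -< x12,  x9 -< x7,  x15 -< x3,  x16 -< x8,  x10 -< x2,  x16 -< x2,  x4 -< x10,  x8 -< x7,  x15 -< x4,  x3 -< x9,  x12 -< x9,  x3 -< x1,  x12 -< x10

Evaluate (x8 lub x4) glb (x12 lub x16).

x8 ∨ x4 = x8
x12 ∨ x16 = x2
x8 ∧ x2 = x16

x16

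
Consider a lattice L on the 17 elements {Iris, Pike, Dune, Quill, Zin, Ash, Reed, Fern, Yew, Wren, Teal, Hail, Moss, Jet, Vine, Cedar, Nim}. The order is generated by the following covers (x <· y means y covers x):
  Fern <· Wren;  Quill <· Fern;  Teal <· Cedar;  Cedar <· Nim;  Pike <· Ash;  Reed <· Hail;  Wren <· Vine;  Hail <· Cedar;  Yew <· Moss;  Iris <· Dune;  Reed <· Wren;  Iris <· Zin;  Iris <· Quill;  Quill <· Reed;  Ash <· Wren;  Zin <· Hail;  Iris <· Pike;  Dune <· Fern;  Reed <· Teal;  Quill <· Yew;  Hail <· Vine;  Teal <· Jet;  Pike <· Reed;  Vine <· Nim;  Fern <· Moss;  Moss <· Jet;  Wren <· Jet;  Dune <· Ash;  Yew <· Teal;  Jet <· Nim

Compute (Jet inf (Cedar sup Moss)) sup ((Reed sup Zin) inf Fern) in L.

Cedar ∨ Moss = Nim
Jet ∧ Nim = Jet
Reed ∨ Zin = Hail
Hail ∧ Fern = Quill
Jet ∨ Quill = Jet

Jet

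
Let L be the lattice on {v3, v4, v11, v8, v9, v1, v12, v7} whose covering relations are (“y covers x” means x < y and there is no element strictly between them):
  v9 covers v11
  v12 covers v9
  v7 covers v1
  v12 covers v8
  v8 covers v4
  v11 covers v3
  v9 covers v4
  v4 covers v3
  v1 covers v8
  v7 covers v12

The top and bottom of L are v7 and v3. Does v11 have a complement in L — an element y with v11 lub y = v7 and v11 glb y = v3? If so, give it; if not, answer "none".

v1

Need y with v11 ∨ y = v7 and v11 ∧ y = v3.
Checking each element gives: v1.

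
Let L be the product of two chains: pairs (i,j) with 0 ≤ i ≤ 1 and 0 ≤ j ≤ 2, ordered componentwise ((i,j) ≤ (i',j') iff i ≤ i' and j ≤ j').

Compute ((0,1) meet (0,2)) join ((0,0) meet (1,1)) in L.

(0,1) ∧ (0,2) = (0,1)
(0,0) ∧ (1,1) = (0,0)
(0,1) ∨ (0,0) = (0,1)

(0,1)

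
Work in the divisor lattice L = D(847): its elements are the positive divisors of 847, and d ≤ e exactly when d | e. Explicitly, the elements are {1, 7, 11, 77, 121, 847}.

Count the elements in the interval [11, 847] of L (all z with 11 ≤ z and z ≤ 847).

4

The interval [11, 847] = {11, 121, 77, 847}, which has 4 elements.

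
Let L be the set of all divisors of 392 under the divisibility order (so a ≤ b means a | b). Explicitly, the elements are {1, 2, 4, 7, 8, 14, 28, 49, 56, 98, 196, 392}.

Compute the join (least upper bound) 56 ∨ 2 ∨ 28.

In the divisibility order, the join is the least common multiple: lcm(56, 2, 28) = 56.

56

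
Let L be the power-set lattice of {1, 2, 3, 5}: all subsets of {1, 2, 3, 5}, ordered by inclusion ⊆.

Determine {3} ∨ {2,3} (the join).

Under ⊆, join is union: {3} ∪ {2,3} = {2,3}.

{2,3}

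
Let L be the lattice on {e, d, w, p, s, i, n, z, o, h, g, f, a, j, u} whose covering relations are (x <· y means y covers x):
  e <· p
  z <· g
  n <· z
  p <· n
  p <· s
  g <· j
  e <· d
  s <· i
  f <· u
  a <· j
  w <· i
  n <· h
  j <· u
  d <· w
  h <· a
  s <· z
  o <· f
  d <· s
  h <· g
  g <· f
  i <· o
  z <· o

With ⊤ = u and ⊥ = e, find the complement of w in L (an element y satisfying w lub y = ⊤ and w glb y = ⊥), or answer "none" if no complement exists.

Need y with w ∨ y = u and w ∧ y = e.
Checking each element gives: a.

a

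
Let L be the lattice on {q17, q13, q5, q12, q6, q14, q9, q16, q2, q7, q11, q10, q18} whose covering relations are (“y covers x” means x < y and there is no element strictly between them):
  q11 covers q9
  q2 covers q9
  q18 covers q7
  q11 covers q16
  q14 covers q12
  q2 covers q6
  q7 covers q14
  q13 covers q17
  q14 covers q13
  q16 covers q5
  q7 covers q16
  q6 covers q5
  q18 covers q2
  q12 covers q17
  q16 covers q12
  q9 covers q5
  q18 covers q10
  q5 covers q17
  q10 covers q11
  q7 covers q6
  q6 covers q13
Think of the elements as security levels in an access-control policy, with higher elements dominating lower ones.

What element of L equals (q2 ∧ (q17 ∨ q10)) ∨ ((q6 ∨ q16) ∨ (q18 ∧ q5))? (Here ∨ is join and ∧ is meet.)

q17 ∨ q10 = q10
q2 ∧ q10 = q9
q6 ∨ q16 = q7
q18 ∧ q5 = q5
q7 ∨ q5 = q7
q9 ∨ q7 = q18

q18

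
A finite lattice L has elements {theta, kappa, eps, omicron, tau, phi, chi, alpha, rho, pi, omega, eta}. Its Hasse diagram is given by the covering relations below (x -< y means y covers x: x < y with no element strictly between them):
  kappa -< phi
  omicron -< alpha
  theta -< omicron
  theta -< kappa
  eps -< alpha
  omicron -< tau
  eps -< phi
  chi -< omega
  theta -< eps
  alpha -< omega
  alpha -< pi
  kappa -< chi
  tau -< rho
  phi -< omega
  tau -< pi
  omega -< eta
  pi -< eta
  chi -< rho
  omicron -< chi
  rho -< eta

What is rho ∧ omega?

chi

Common lower bounds of {rho, omega}: chi, kappa, omicron, theta.
The greatest among these is chi.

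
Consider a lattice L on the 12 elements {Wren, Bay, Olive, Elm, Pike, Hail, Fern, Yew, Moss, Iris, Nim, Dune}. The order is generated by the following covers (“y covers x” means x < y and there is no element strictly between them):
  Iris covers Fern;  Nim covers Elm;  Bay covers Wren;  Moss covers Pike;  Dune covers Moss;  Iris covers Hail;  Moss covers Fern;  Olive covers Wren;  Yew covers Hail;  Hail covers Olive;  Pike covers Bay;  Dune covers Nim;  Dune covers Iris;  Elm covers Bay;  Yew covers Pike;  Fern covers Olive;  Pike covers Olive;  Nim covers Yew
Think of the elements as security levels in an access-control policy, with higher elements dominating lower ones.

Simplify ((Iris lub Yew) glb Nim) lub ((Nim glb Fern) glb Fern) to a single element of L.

Nim

Iris ∨ Yew = Dune
Dune ∧ Nim = Nim
Nim ∧ Fern = Olive
Olive ∧ Fern = Olive
Nim ∨ Olive = Nim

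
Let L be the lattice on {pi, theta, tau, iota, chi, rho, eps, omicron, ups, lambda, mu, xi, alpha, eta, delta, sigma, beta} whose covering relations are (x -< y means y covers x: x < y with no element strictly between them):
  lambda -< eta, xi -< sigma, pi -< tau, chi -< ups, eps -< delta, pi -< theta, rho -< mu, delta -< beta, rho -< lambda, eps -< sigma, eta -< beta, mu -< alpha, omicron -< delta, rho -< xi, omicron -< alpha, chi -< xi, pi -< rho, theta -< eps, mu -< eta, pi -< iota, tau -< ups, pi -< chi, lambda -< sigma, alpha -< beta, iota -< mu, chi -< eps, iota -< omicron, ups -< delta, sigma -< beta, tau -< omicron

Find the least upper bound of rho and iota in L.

mu

Common upper bounds of {rho, iota}: alpha, beta, eta, mu.
The least among these is mu.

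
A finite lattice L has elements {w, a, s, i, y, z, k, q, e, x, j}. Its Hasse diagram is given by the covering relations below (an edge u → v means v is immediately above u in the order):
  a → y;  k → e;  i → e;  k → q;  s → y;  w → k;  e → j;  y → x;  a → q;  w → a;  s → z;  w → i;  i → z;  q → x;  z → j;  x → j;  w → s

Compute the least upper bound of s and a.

y

Common upper bounds of {s, a}: j, x, y.
The least among these is y.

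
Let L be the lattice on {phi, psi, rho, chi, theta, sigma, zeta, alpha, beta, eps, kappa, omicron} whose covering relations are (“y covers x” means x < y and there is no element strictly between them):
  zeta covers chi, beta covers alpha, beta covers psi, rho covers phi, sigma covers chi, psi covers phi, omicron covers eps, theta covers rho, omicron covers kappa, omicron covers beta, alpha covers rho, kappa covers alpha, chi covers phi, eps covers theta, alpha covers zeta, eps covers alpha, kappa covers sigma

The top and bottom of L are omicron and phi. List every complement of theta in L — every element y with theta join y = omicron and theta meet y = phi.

Need y with theta ∨ y = omicron and theta ∧ y = phi.
Checking each element gives: psi, sigma.

psi, sigma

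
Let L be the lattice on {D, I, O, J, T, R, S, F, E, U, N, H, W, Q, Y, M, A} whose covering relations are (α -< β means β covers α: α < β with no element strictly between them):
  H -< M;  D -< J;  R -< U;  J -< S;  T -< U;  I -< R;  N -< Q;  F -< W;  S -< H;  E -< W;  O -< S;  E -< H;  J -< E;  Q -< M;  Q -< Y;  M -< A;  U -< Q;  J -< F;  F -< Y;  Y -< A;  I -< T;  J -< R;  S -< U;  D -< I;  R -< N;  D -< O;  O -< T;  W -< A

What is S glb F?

J

Common lower bounds of {S, F}: D, J.
The greatest among these is J.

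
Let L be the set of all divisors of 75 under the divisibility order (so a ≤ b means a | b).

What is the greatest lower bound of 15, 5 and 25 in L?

Common lower bounds of {15, 5, 25}: 1, 5.
The greatest among these is 5.

5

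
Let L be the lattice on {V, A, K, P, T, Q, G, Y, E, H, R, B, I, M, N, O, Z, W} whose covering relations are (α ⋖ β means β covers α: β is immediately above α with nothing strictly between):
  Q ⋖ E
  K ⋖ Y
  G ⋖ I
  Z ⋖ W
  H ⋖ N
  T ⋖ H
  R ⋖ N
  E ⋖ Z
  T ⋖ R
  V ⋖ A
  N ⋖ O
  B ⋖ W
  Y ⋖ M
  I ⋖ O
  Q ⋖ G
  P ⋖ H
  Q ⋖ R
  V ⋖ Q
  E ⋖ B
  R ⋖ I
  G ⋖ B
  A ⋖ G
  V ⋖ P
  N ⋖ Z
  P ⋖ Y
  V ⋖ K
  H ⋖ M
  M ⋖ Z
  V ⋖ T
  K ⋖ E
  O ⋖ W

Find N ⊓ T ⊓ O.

Common lower bounds of {N, T, O}: T, V.
The greatest among these is T.

T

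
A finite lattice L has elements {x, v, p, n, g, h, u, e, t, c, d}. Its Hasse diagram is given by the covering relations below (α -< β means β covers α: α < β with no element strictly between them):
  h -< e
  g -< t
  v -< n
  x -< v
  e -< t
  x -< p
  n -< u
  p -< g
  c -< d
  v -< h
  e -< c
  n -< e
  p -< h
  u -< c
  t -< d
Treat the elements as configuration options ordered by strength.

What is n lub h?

Common upper bounds of {n, h}: c, d, e, t.
The least among these is e.

e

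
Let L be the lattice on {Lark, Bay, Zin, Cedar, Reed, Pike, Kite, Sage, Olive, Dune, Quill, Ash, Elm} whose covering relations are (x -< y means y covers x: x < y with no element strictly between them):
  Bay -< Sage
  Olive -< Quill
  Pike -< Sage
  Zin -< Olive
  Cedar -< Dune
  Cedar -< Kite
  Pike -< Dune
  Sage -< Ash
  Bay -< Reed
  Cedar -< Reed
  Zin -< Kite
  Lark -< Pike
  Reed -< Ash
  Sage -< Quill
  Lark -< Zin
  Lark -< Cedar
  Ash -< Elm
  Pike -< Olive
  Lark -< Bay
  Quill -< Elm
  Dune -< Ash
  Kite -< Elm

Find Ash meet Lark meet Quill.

Lark

Common lower bounds of {Ash, Lark, Quill}: Lark.
The greatest among these is Lark.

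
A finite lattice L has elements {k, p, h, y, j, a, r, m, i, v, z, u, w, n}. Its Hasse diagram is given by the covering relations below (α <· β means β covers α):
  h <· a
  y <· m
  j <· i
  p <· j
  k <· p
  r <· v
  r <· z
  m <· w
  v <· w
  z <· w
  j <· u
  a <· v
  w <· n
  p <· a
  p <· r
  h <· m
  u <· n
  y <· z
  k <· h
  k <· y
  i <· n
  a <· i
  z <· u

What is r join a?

Common upper bounds of {r, a}: n, v, w.
The least among these is v.

v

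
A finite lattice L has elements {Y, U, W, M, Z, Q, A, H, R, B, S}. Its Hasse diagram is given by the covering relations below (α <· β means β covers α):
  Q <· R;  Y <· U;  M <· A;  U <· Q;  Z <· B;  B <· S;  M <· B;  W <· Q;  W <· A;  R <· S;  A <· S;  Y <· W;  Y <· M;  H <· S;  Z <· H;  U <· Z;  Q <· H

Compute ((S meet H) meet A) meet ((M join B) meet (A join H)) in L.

Y

S ∧ H = H
H ∧ A = W
M ∨ B = B
A ∨ H = S
B ∧ S = B
W ∧ B = Y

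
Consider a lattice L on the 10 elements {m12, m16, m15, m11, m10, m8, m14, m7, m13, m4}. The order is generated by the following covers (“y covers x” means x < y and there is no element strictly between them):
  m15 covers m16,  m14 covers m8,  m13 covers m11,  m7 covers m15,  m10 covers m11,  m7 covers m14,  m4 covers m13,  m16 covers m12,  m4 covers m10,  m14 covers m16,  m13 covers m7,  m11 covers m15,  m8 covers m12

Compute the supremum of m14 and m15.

m7

Common upper bounds of {m14, m15}: m13, m4, m7.
The least among these is m7.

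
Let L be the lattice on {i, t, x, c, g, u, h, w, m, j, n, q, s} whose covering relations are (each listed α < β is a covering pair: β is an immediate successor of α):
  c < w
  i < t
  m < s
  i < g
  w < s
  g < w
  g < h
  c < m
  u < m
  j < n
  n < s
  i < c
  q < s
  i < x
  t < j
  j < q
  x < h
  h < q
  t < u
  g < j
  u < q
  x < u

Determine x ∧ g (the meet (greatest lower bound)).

i

Common lower bounds of {x, g}: i.
The greatest among these is i.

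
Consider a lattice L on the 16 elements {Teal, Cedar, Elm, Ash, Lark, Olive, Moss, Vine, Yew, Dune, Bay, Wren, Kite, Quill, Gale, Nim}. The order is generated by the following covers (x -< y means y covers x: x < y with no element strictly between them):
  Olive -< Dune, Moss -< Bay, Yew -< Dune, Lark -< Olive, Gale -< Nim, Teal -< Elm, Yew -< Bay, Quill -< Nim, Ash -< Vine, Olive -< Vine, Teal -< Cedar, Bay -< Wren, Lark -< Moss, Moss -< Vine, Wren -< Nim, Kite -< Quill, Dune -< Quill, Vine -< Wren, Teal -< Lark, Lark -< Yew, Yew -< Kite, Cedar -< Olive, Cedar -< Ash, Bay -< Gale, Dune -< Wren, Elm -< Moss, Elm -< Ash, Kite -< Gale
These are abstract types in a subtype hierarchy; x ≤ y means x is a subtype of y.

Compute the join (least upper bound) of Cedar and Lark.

Common upper bounds of {Cedar, Lark}: Dune, Nim, Olive, Quill, Vine, Wren.
The least among these is Olive.

Olive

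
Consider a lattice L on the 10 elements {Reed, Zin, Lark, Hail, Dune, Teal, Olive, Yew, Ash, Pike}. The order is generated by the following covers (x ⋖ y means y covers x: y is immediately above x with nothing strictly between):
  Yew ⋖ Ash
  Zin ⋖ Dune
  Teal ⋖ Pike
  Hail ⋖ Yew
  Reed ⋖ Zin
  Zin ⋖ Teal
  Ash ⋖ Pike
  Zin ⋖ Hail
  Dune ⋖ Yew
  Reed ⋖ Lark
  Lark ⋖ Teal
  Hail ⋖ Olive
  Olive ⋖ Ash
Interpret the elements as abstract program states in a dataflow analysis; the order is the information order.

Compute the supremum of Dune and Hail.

Common upper bounds of {Dune, Hail}: Ash, Pike, Yew.
The least among these is Yew.

Yew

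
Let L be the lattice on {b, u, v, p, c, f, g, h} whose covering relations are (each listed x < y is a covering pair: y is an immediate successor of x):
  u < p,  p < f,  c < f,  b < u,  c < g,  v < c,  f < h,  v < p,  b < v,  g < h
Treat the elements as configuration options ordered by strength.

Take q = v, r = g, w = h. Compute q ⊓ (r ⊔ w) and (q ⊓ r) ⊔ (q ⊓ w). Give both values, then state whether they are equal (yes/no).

v; v; yes

r ⊔ w = h, so q ⊓ (r ⊔ w) = v ⊓ h = v.
q ⊓ r = v and q ⊓ w = v, so (q ⊓ r) ⊔ (q ⊓ w) = v ⊔ v = v.
Equal: yes.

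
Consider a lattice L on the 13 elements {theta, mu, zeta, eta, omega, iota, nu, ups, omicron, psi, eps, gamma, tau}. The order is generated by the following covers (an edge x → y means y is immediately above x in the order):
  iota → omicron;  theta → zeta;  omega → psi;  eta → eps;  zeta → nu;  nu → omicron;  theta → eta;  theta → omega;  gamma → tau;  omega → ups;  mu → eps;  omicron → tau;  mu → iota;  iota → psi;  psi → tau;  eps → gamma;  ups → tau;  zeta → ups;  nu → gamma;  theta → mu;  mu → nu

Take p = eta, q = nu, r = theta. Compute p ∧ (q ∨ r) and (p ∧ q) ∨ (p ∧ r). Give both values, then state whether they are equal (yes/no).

q ∨ r = nu, so p ∧ (q ∨ r) = eta ∧ nu = theta.
p ∧ q = theta and p ∧ r = theta, so (p ∧ q) ∨ (p ∧ r) = theta ∨ theta = theta.
Equal: yes.

theta; theta; yes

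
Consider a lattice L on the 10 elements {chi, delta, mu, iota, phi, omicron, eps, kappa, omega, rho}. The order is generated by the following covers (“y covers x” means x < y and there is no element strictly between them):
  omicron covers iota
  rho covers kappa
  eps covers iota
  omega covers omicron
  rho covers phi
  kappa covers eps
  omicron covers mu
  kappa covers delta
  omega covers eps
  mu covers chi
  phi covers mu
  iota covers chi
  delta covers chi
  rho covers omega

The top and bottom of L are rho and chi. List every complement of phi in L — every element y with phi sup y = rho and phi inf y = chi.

Need y with phi ∨ y = rho and phi ∧ y = chi.
Checking each element gives: delta, eps, iota, kappa.

delta, eps, iota, kappa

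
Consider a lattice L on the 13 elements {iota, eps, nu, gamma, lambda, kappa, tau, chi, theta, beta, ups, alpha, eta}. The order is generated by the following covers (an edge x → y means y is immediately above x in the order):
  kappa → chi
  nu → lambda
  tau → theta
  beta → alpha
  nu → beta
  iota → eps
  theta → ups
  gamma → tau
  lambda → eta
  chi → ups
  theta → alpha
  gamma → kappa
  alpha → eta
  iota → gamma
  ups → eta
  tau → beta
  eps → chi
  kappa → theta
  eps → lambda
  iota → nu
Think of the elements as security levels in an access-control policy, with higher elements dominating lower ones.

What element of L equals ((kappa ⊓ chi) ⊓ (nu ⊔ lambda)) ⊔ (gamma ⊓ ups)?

gamma

kappa ∧ chi = kappa
nu ∨ lambda = lambda
kappa ∧ lambda = iota
gamma ∧ ups = gamma
iota ∨ gamma = gamma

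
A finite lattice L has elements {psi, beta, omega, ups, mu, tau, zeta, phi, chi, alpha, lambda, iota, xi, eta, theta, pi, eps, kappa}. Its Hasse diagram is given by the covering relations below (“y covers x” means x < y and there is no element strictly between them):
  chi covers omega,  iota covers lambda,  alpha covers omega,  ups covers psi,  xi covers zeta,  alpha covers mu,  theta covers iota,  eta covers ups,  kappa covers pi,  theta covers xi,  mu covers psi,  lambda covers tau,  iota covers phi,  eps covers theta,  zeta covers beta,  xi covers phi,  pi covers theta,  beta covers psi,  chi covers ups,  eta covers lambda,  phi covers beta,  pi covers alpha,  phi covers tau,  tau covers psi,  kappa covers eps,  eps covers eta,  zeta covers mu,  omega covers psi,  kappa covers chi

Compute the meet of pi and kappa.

Common lower bounds of {pi, kappa}: alpha, beta, iota, lambda, mu, omega, phi, pi, psi, tau, theta, xi, zeta.
The greatest among these is pi.

pi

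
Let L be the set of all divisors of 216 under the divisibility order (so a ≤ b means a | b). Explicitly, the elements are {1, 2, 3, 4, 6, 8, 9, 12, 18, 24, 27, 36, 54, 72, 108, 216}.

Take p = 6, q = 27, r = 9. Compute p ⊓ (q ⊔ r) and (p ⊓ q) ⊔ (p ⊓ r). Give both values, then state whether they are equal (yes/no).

q ⊔ r = 27, so p ⊓ (q ⊔ r) = 6 ⊓ 27 = 3.
p ⊓ q = 3 and p ⊓ r = 3, so (p ⊓ q) ⊔ (p ⊓ r) = 3 ⊔ 3 = 3.
Equal: yes.

3; 3; yes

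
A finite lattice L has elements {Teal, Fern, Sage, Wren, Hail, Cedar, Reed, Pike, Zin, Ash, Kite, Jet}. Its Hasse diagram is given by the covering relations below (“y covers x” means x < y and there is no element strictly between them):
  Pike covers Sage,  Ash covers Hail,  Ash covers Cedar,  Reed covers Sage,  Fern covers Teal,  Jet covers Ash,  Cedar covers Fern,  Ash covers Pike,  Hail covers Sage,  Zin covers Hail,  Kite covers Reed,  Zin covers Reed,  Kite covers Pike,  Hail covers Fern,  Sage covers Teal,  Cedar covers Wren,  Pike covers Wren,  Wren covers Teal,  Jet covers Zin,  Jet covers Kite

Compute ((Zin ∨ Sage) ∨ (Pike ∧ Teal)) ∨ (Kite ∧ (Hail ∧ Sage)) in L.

Zin ∨ Sage = Zin
Pike ∧ Teal = Teal
Zin ∨ Teal = Zin
Hail ∧ Sage = Sage
Kite ∧ Sage = Sage
Zin ∨ Sage = Zin

Zin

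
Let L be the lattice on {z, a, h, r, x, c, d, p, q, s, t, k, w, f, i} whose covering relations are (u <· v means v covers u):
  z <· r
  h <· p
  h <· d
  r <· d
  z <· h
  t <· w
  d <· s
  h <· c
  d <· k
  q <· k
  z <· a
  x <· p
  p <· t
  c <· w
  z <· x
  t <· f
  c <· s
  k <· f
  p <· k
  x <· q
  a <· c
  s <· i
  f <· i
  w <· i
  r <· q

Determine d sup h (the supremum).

Common upper bounds of {d, h}: d, f, i, k, s.
The least among these is d.

d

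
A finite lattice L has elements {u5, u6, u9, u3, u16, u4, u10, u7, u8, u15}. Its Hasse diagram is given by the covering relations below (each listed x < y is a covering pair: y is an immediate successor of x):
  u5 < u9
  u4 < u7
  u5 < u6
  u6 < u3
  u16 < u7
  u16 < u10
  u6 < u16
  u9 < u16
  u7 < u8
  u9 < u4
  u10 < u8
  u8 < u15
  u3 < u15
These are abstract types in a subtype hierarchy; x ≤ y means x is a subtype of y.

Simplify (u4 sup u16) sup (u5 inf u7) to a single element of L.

u4 ∨ u16 = u7
u5 ∧ u7 = u5
u7 ∨ u5 = u7

u7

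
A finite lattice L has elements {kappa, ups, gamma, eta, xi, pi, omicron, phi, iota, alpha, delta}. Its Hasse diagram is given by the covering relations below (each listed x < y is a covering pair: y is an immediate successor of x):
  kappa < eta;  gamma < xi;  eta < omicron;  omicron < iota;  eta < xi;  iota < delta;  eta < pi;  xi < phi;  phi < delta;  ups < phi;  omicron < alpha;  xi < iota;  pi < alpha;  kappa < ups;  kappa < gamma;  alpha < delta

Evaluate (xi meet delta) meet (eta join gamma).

xi

xi ∧ delta = xi
eta ∨ gamma = xi
xi ∧ xi = xi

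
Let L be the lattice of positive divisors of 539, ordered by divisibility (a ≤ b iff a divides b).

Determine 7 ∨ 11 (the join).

In the divisibility order, the join is the least common multiple: lcm(7, 11) = 77.

77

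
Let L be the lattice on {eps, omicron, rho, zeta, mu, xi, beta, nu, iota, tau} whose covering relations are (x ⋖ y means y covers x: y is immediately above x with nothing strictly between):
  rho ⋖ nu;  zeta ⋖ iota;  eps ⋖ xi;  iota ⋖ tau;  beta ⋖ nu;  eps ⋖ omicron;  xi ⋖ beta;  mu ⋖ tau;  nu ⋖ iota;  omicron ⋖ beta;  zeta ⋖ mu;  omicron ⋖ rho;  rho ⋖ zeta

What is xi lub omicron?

beta

Common upper bounds of {xi, omicron}: beta, iota, nu, tau.
The least among these is beta.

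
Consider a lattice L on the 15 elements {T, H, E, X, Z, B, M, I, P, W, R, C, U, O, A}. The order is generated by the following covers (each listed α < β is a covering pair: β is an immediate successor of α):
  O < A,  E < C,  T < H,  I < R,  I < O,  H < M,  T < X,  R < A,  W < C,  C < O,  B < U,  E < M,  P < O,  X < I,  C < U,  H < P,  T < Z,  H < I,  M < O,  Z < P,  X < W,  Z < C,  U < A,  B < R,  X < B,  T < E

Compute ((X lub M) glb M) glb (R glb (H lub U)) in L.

X ∨ M = O
O ∧ M = M
H ∨ U = A
R ∧ A = R
M ∧ R = H

H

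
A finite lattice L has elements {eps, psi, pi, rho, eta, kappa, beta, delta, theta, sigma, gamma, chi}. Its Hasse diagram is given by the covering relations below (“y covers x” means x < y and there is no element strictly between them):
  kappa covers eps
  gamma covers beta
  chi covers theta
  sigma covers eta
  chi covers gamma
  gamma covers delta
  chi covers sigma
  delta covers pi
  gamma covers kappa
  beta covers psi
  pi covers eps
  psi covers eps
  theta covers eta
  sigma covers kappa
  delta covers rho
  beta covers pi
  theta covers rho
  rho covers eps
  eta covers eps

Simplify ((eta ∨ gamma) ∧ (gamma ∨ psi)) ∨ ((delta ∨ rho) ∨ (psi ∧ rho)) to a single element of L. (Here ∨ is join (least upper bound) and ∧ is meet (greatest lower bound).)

eta ∨ gamma = chi
gamma ∨ psi = gamma
chi ∧ gamma = gamma
delta ∨ rho = delta
psi ∧ rho = eps
delta ∨ eps = delta
gamma ∨ delta = gamma

gamma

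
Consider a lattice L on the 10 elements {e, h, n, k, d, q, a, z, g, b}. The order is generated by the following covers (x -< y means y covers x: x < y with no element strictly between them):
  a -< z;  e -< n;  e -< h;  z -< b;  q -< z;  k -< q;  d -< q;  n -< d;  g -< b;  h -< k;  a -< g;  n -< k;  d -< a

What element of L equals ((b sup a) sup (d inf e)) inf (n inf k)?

b ∨ a = b
d ∧ e = e
b ∨ e = b
n ∧ k = n
b ∧ n = n

n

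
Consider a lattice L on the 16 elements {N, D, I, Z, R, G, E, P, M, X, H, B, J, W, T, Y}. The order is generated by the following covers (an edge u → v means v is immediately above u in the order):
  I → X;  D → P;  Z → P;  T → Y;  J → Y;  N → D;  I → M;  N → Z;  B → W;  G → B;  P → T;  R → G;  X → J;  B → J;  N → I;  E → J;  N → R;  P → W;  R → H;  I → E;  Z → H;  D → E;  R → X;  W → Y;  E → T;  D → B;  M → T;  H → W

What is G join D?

B

Common upper bounds of {G, D}: B, J, W, Y.
The least among these is B.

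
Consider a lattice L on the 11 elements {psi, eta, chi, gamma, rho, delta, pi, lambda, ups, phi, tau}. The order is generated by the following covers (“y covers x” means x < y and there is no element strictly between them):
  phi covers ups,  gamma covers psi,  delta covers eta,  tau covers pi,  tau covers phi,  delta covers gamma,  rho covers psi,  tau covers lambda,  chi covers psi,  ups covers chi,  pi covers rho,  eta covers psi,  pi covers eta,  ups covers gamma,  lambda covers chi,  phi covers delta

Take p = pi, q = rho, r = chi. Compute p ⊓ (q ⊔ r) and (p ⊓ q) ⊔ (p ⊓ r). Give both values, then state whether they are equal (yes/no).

pi; rho; no

q ⊔ r = tau, so p ⊓ (q ⊔ r) = pi ⊓ tau = pi.
p ⊓ q = rho and p ⊓ r = psi, so (p ⊓ q) ⊔ (p ⊓ r) = rho ⊔ psi = rho.
Equal: no.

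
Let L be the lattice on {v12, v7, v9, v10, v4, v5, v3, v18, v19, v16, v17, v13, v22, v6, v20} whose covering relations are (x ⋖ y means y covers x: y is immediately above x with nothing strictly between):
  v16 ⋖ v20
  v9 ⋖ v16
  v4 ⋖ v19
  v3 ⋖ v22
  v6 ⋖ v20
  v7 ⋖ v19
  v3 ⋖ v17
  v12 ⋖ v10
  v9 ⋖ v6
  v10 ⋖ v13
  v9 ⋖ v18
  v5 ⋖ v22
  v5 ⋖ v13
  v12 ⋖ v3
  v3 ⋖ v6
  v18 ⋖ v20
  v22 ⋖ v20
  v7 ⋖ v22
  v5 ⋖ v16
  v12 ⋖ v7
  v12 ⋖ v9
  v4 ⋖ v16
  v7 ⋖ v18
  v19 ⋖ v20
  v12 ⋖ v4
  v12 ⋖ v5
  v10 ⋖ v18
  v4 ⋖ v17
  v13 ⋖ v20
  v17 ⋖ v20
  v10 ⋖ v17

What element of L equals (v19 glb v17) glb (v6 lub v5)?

v19 ∧ v17 = v4
v6 ∨ v5 = v20
v4 ∧ v20 = v4

v4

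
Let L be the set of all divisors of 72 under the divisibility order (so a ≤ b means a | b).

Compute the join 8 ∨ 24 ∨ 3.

In the divisibility order, the join is the least common multiple: lcm(8, 24, 3) = 24.

24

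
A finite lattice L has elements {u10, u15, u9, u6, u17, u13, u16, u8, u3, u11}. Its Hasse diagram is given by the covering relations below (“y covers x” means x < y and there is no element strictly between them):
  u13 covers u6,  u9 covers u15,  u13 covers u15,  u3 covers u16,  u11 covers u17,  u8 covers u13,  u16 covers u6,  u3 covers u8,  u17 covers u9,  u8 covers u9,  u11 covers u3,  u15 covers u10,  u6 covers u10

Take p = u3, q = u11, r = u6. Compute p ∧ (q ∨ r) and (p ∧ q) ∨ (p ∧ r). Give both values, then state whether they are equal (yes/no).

q ∨ r = u11, so p ∧ (q ∨ r) = u3 ∧ u11 = u3.
p ∧ q = u3 and p ∧ r = u6, so (p ∧ q) ∨ (p ∧ r) = u3 ∨ u6 = u3.
Equal: yes.

u3; u3; yes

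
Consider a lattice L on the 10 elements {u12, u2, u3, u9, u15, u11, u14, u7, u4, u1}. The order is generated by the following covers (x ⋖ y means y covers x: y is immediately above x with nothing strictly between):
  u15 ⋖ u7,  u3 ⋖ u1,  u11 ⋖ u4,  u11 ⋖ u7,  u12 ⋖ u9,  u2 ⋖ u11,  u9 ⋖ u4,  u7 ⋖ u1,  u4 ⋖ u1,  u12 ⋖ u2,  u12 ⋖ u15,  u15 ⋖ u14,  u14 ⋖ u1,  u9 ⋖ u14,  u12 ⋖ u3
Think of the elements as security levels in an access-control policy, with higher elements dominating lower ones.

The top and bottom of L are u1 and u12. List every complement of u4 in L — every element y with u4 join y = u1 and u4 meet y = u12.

Need y with u4 ∨ y = u1 and u4 ∧ y = u12.
Checking each element gives: u15, u3.

u15, u3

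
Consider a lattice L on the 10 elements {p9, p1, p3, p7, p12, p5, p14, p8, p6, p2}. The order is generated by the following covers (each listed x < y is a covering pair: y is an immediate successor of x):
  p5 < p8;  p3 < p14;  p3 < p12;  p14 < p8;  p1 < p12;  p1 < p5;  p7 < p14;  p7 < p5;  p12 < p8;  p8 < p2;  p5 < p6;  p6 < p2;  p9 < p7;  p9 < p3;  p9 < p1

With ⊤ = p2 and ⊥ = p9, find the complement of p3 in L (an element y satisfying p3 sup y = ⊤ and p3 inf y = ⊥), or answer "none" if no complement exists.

p6

Need y with p3 ∨ y = p2 and p3 ∧ y = p9.
Checking each element gives: p6.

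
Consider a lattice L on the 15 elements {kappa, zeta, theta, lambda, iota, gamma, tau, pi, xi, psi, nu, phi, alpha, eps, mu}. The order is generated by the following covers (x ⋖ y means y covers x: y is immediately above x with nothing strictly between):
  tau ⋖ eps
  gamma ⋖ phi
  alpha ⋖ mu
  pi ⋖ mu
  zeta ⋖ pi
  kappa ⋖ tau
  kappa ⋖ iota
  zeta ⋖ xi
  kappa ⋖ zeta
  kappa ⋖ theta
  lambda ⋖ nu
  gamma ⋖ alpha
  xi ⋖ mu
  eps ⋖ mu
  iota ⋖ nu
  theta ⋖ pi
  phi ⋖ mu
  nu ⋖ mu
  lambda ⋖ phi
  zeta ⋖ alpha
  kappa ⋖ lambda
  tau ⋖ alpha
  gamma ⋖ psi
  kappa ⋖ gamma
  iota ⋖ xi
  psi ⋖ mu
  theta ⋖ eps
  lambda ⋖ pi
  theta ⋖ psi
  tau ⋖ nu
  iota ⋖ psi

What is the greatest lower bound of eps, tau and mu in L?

tau

Common lower bounds of {eps, tau, mu}: kappa, tau.
The greatest among these is tau.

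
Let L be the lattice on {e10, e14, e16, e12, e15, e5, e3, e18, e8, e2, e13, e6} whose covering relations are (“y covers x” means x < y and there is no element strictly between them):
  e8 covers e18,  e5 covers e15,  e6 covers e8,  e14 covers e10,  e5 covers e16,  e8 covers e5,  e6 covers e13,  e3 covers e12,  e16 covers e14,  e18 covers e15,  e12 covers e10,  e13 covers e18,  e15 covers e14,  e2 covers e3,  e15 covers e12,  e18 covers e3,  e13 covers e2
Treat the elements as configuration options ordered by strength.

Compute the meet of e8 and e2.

e3

Common lower bounds of {e8, e2}: e10, e12, e3.
The greatest among these is e3.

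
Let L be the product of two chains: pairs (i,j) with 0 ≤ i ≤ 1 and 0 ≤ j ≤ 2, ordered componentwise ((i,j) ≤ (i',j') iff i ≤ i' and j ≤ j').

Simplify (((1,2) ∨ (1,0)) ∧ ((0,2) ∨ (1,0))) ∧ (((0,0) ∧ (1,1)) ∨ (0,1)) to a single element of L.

(1,2) ∨ (1,0) = (1,2)
(0,2) ∨ (1,0) = (1,2)
(1,2) ∧ (1,2) = (1,2)
(0,0) ∧ (1,1) = (0,0)
(0,0) ∨ (0,1) = (0,1)
(1,2) ∧ (0,1) = (0,1)

(0,1)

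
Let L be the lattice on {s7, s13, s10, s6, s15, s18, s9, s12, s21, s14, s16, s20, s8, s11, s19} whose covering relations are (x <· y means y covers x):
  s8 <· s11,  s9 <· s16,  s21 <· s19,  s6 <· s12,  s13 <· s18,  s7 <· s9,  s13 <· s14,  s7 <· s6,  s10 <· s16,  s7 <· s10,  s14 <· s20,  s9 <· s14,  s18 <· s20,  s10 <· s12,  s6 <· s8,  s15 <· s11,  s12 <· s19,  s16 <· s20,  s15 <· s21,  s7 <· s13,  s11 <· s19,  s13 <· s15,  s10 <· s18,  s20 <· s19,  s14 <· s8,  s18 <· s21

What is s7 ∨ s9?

Common upper bounds of {s7, s9}: s11, s14, s16, s19, s20, s8, s9.
The least among these is s9.

s9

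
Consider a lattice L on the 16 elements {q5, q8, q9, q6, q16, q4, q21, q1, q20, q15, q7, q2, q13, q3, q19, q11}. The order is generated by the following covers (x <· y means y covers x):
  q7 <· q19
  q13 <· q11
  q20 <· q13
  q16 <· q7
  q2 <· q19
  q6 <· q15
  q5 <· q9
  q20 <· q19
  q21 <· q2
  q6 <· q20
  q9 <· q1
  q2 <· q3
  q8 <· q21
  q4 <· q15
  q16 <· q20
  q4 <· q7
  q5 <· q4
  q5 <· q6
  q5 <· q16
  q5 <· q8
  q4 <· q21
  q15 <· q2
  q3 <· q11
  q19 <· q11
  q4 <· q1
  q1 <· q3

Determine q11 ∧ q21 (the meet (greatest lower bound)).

q21

Common lower bounds of {q11, q21}: q21, q4, q5, q8.
The greatest among these is q21.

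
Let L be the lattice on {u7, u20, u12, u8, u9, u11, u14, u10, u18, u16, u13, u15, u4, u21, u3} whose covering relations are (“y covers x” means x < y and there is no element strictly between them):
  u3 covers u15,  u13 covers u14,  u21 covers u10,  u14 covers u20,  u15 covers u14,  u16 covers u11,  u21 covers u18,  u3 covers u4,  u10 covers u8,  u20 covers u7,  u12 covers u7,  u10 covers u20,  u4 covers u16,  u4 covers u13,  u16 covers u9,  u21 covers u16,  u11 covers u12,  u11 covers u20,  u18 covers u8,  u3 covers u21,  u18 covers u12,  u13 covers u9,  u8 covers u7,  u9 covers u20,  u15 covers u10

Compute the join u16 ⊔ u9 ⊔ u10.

u21

Common upper bounds of {u16, u9, u10}: u21, u3.
The least among these is u21.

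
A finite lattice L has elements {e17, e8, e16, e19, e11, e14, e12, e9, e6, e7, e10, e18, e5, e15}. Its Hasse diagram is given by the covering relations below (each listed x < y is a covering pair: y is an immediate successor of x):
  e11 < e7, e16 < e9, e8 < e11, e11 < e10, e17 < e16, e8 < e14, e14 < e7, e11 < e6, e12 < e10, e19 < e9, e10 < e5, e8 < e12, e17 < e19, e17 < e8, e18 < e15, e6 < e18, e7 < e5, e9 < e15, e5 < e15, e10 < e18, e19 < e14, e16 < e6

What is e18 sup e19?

e15

Common upper bounds of {e18, e19}: e15.
The least among these is e15.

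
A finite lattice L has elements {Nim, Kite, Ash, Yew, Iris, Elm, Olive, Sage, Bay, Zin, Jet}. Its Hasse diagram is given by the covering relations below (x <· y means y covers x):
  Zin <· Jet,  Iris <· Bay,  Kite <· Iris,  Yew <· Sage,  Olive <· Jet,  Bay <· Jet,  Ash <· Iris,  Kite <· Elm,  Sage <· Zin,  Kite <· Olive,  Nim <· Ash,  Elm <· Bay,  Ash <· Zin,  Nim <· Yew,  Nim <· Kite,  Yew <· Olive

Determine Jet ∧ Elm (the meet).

Elm

Common lower bounds of {Jet, Elm}: Elm, Kite, Nim.
The greatest among these is Elm.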